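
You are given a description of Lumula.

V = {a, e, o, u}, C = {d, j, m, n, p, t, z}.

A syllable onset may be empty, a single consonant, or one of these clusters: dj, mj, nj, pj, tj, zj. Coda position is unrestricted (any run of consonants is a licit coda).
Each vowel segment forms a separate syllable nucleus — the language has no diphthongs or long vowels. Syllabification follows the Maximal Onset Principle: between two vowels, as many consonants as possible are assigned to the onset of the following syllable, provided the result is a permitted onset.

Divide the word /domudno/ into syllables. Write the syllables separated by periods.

The vowels are o, u, o — 3 nuclei, so 3 syllables.
V1 /o/ – V2 /u/: /m/ is a single consonant, so it becomes the next onset.
V2 /u/ – V3 /o/: /dn/ — longest licit onset from the right is /n/, leaving /d/ as coda.

do.mud.no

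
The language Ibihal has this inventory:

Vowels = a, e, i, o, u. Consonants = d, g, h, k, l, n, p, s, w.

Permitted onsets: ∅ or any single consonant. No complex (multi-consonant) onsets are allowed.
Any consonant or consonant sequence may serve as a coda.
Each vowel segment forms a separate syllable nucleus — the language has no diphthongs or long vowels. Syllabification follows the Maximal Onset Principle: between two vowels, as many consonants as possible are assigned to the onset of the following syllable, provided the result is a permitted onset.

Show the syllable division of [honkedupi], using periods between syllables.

Vowels present: o, e, u, i; each is a nucleus, giving 4 syllables.
/o…e/ gap (V1→V2): /nk/; trying suffixes from longest down, /k/ is the first permitted one, so coda /n/ | onset /k/.
/e…u/ gap (V2→V3): /d/ → onset of the next syllable (single consonants are always licit onsets).
/u…i/ gap (V3→V4): /p/ is a single consonant, so it becomes the next onset.

hon.ke.du.pi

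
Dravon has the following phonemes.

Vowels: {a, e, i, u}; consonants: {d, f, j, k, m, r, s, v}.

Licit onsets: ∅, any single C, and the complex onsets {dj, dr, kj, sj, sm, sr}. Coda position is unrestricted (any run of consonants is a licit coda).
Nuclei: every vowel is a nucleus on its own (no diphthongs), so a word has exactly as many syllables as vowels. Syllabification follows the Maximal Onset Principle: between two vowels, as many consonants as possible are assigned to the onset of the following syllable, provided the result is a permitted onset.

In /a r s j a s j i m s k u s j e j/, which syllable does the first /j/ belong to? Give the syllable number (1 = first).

2

Vowels present: a, a, i, u, e; each is a nucleus, giving 5 syllables.
/a…a/ gap (V1→V2): /rsj/ splits as /r/ + /sj/ (/sj/ is the longest suffix that is a licit onset).
/a…i/ gap (V2→V3): /sj/ is a licit onset in full, so it all attaches to the next syllable.
/i…u/ gap (V3→V4): /msk/ splits as /ms/ + /k/ (/k/ is the longest suffix that is a licit onset).
/u…e/ gap (V4→V5): /sj/ — entire cluster is a permitted onset → onset /sj/, coda ∅.
Syllabification: ar.sja.sjims.ku.sjej.
The first /j/ is in the onset of syllable 2 (/sja/).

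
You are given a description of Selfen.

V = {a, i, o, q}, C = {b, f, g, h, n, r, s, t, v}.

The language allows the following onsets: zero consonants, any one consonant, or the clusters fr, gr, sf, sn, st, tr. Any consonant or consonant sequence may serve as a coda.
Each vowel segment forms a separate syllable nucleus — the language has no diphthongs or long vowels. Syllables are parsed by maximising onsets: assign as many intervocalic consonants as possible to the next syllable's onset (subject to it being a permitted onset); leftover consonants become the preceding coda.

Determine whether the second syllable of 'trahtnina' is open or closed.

open

Nuclei (vowels): a, i, a → 3 syllables.
Between /a/ (V1) and /i/ (V2): /htn/ splits as /ht/ + /n/ (/n/ is the longest suffix that is a licit onset).
Between /i/ (V2) and /a/ (V3): /n/ is a single consonant, so it becomes the next onset.
Syllabification: traht.ni.na.
Syllable 2 is /ni/; it ends in its nucleus with no coda, so it is open.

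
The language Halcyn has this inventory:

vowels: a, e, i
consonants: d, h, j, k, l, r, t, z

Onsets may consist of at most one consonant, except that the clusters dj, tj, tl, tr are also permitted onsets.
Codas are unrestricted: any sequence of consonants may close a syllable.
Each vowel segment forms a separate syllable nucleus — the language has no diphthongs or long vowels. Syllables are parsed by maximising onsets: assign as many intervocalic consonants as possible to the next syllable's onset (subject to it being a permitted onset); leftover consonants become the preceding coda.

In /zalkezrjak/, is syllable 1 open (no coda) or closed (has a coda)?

closed

Nuclei (vowels): a, e, a → 3 syllables.
σ1/σ2 boundary: /lk/ splits as /l/ + /k/ (/k/ is the longest suffix that is a licit onset).
σ2/σ3 boundary: /zrj/ — longest licit onset from the right is /j/, leaving /zr/ as coda.
Result: zal.kezr.jak.
Syllable 1 is /zal/ with coda /l/, so it is closed.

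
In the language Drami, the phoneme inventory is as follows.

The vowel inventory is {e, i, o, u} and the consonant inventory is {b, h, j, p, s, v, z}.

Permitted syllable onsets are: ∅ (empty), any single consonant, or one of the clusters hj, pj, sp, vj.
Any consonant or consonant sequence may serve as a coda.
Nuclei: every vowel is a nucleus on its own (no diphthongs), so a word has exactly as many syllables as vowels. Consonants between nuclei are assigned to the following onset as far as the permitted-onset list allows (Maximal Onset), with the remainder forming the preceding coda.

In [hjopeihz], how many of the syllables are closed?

The vowels are o, e, i — 3 nuclei, so 3 syllables.
V1 /o/ – V2 /e/: /p/ is a single consonant, so it becomes the next onset.
V2 /e/ – V3 /i/: hiatus — the boundary sits between the two vowels.
So the parse is hjo.pe.ihz.
Classifying each syllable: /hjo/ (open), /pe/ (open), /ihz/ (closed).
Closed syllables: 1.

1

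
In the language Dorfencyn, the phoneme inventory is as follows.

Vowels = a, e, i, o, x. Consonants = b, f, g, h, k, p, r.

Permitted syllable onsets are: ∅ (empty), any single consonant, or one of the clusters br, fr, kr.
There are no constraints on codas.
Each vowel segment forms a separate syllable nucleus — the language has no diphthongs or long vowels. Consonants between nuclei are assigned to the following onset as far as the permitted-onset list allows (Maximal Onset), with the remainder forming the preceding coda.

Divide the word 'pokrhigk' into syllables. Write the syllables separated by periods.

pokr.higk

The vowels are o, i — 2 nuclei, so 2 syllables.
/o…i/ gap (V1→V2): /krh/ splits as /kr/ + /h/ (/h/ is the longest suffix that is a licit onset).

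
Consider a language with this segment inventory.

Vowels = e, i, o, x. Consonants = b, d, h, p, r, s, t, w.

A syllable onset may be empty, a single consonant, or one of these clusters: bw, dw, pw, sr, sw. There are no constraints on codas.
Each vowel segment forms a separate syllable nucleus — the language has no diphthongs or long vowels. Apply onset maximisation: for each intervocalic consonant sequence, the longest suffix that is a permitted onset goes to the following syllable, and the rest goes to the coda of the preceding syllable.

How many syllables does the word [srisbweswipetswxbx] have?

6

Nuclei (vowels): i, e, i, e, x, x → 6 syllables.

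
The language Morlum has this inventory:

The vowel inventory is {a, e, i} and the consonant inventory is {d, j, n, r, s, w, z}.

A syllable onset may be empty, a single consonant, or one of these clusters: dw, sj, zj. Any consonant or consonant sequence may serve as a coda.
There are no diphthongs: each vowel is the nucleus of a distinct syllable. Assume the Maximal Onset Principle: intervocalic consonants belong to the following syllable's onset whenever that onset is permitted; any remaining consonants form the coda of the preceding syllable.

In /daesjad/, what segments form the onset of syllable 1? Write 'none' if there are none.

d

Vowels present: a, e, a; each is a nucleus, giving 3 syllables.
σ1/σ2 boundary: no consonants, so the boundary falls immediately after /a/.
σ2/σ3 boundary: cluster /sj/ — /sj/ is itself a permitted onset, so the whole cluster goes right; preceding coda = ∅.
So the parse is da.e.sjad.
Syllable 1 is /da/: onset /d/, nucleus /a/, coda ∅.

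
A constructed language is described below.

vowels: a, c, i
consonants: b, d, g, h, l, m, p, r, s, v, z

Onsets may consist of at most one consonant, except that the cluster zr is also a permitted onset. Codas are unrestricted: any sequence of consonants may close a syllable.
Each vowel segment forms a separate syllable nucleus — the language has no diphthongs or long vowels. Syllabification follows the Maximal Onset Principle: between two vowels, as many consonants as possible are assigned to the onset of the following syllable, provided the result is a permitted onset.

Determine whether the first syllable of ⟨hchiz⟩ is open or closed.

Vowels present: c, i; each is a nucleus, giving 2 syllables.
V1 /c/ – V2 /i/: just /h/ — single C goes to the following onset.
Putting it together: hc.hiz.
Syllable 1 is /hc/; it ends in its nucleus with no coda, so it is open.

open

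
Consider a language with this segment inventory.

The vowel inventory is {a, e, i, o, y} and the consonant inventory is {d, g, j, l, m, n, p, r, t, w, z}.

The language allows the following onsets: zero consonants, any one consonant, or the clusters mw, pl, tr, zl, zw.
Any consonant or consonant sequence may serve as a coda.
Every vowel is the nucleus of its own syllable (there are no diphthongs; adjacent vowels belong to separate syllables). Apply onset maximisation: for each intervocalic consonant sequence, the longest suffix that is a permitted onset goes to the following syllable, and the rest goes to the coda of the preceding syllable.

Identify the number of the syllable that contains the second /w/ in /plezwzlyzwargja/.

3

Nuclei (vowels): e, y, a, a → 4 syllables.
/e…y/ gap (V1→V2): cluster /zwzl/ — the longest permitted-onset suffix is /zl/; onset = /zl/, preceding coda = /zw/.
/y…a/ gap (V2→V3): cluster /zw/ — /zw/ is itself a permitted onset, so the whole cluster goes right; preceding coda = ∅.
/a…a/ gap (V3→V4): /rgj/ splits as /rg/ + /j/ (/j/ is the longest suffix that is a licit onset).
Syllabification: plezw.zly.zwarg.ja.
The second /w/ is in the onset of syllable 3 (/zwarg/).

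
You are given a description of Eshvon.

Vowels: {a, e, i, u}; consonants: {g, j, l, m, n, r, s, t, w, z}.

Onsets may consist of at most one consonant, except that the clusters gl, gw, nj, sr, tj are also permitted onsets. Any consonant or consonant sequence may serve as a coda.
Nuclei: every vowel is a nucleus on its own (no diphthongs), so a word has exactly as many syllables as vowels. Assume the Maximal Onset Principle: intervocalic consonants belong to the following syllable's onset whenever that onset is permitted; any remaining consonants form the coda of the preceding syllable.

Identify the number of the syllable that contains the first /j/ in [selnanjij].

Vowels present: e, a, i; each is a nucleus, giving 3 syllables.
σ1/σ2 boundary: /ln/; trying suffixes from longest down, /n/ is the first permitted one, so coda /l/ | onset /n/.
σ2/σ3 boundary: cluster /nj/ — /nj/ is itself a permitted onset, so the whole cluster goes right; preceding coda = ∅.
Syllabification: sel.na.njij.
The first /j/ is in the onset of syllable 3 (/njij/).

3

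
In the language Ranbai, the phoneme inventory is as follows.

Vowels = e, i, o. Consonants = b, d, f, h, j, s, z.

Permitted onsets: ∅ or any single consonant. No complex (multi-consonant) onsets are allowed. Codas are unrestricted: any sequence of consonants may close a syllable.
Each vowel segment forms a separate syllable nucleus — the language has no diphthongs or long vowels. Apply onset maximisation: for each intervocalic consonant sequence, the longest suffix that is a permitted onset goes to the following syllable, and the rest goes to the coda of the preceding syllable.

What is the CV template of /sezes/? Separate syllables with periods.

CV.CVC

Vowels present: e, e; each is a nucleus, giving 2 syllables.
σ1/σ2 boundary: /z/ → onset of the next syllable (single consonants are always licit onsets).
Syllabification: se.zes.
Mapping each syllable to C/V: /se/ → CV, /zes/ → CVC.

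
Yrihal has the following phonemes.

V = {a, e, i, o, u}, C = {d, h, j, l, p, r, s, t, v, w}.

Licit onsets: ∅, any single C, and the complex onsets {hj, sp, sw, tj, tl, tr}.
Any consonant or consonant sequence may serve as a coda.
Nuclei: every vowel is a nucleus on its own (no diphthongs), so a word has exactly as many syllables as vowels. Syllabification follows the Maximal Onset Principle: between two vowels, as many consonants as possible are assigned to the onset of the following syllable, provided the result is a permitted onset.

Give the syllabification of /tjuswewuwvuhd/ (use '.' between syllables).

Nuclei (vowels): u, e, u, u → 4 syllables.
/u…e/ gap (V1→V2): /sw/ is a licit onset in full, so it all attaches to the next syllable.
/e…u/ gap (V2→V3): /w/ → onset of the next syllable (single consonants are always licit onsets).
/u…u/ gap (V3→V4): cluster /wv/ — the longest permitted-onset suffix is /v/; onset = /v/, preceding coda = /w/.

tju.swe.wuw.vuhd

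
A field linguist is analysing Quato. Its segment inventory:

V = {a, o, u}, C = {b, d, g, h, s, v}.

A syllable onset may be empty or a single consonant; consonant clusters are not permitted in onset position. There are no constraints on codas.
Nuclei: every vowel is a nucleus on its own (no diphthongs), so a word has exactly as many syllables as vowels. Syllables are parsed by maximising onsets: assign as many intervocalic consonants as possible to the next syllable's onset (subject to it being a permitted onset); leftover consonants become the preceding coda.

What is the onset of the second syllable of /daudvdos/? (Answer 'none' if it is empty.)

none

Vowels present: a, u, o; each is a nucleus, giving 3 syllables.
Between /a/ (V1) and /u/ (V2): nothing intervenes; syllable break is V.V.
Between /u/ (V2) and /o/ (V3): /dvd/ — longest licit onset from the right is /d/, leaving /dv/ as coda.
Syllabification: da.udv.dos.
Syllable 2 is /udv/: onset ∅, nucleus /u/, coda /dv/.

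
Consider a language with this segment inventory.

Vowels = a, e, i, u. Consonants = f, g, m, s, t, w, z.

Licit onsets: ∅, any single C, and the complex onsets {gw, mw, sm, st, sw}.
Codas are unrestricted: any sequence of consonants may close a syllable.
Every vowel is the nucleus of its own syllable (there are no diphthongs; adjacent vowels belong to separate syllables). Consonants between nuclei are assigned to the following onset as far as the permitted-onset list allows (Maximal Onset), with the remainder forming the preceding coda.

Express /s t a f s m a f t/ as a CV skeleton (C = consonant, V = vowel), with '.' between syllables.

CCVC.CCVCC

Nuclei (vowels): a, a → 2 syllables.
/a…a/ gap (V1→V2): cluster /fsm/ — the longest permitted-onset suffix is /sm/; onset = /sm/, preceding coda = /f/.
Syllabification: staf.smaft.
Mapping each syllable to C/V: /staf/ → CCVC, /smaft/ → CCVCC.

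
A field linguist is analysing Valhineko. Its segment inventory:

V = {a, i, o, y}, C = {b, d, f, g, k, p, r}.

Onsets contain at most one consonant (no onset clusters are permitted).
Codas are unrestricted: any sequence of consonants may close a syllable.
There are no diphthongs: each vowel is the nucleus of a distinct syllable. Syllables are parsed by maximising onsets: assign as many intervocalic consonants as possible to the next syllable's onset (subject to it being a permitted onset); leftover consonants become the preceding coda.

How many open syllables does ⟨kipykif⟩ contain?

2

The vowels are i, y, i — 3 nuclei, so 3 syllables.
/i…y/ gap (V1→V2): just /p/ — single C goes to the following onset.
/y…i/ gap (V2→V3): /k/ → onset of the next syllable (single consonants are always licit onsets).
Putting it together: ki.py.kif.
Classifying each syllable: /ki/ (open), /py/ (open), /kif/ (closed).
Open syllables: 2.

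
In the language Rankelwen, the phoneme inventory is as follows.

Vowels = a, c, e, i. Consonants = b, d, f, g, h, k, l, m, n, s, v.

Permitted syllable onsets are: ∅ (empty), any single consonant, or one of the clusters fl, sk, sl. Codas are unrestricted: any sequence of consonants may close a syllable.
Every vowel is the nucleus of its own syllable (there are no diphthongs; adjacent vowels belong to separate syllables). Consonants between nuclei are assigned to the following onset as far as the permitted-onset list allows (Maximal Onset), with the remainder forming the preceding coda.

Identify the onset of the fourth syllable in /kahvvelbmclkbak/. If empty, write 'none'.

Vowels present: a, e, c, a; each is a nucleus, giving 4 syllables.
Between /a/ (V1) and /e/ (V2): cluster /hvv/ — the longest permitted-onset suffix is /v/; onset = /v/, preceding coda = /hv/.
Between /e/ (V2) and /c/ (V3): /lbm/ splits as /lb/ + /m/ (/m/ is the longest suffix that is a licit onset).
Between /c/ (V3) and /a/ (V4): cluster /lkb/ — the longest permitted-onset suffix is /b/; onset = /b/, preceding coda = /lk/.
So the parse is kahv.velb.mclk.bak.
Syllable 4 is /bak/: onset /b/, nucleus /a/, coda /k/.

b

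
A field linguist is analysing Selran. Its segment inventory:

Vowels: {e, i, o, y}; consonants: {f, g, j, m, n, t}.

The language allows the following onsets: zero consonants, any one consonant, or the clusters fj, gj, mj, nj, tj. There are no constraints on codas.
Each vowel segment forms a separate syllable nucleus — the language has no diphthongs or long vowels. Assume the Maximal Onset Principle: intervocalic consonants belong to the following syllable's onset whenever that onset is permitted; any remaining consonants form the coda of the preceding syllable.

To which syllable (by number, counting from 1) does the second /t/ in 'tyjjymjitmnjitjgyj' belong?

Vowels present: y, y, i, i, y; each is a nucleus, giving 5 syllables.
V1 /y/ – V2 /y/: /jj/ splits as /j/ + /j/ (/j/ is the longest suffix that is a licit onset).
V2 /y/ – V3 /i/: /mj/ — entire cluster is a permitted onset → onset /mj/, coda ∅.
V3 /i/ – V4 /i/: /tmnj/ splits as /tm/ + /nj/ (/nj/ is the longest suffix that is a licit onset).
V4 /i/ – V5 /y/: /tjg/ splits as /tj/ + /g/ (/g/ is the longest suffix that is a licit onset).
Syllabification: tyj.jy.mjitm.njitj.gyj.
The second /t/ is in the coda of syllable 3 (/mjitm/).

3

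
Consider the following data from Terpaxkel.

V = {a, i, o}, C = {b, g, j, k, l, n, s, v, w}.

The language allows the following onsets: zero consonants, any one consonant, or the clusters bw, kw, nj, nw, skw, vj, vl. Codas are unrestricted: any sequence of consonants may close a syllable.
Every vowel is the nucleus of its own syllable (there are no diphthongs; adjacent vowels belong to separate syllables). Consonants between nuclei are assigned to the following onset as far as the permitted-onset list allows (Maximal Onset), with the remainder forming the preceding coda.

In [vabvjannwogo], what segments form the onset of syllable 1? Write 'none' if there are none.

The vowels are a, a, o, o — 4 nuclei, so 4 syllables.
V1 /a/ – V2 /a/: /bvj/ splits as /b/ + /vj/ (/vj/ is the longest suffix that is a licit onset).
V2 /a/ – V3 /o/: /nnw/ splits as /n/ + /nw/ (/nw/ is the longest suffix that is a licit onset).
V3 /o/ – V4 /o/: just /g/ — single C goes to the following onset.
Syllabification: vab.vjan.nwo.go.
Syllable 1 is /vab/: onset /v/, nucleus /a/, coda /b/.

v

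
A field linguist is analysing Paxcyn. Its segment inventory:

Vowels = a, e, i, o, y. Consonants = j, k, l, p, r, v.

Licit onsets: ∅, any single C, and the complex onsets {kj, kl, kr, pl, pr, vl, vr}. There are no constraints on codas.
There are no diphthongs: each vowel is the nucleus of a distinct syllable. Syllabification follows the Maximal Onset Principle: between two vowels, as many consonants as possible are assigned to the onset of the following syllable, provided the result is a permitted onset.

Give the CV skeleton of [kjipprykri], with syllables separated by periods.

CCVC.CCV.CCV

Vowels present: i, y, i; each is a nucleus, giving 3 syllables.
σ1/σ2 boundary: /ppr/ — longest licit onset from the right is /pr/, leaving /p/ as coda.
σ2/σ3 boundary: cluster /kr/ — /kr/ is itself a permitted onset, so the whole cluster goes right; preceding coda = ∅.
Result: kjip.pry.kri.
Mapping each syllable to C/V: /kjip/ → CCVC, /pry/ → CCV, /kri/ → CCV.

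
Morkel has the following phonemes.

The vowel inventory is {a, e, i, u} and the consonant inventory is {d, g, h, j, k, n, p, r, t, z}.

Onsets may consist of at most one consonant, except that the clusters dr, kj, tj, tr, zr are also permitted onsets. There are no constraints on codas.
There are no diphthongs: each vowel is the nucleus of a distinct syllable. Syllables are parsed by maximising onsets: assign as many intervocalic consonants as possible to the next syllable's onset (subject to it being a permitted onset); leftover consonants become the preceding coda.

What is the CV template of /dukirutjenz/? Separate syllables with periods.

Nuclei (vowels): u, i, u, e → 4 syllables.
Between /u/ (V1) and /i/ (V2): /k/ is a single consonant, so it becomes the next onset.
Between /i/ (V2) and /u/ (V3): just /r/ — single C goes to the following onset.
Between /u/ (V3) and /e/ (V4): cluster /tj/ — /tj/ is itself a permitted onset, so the whole cluster goes right; preceding coda = ∅.
So the parse is du.ki.ru.tjenz.
Mapping each syllable to C/V: /du/ → CV, /ki/ → CV, /ru/ → CV, /tjenz/ → CCVCC.

CV.CV.CV.CCVCC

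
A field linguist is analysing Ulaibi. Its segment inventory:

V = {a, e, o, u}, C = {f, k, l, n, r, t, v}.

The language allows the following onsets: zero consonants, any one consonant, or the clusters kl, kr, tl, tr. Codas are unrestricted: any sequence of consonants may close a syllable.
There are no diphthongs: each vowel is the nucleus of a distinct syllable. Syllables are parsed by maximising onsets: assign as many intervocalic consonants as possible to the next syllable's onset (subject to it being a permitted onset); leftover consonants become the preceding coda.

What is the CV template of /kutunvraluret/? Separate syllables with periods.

CV.CVCC.CV.CV.CVC

Vowels present: u, u, a, u, e; each is a nucleus, giving 5 syllables.
/u…u/ gap (V1→V2): /t/ is a single consonant, so it becomes the next onset.
/u…a/ gap (V2→V3): /nvr/; trying suffixes from longest down, /r/ is the first permitted one, so coda /nv/ | onset /r/.
/a…u/ gap (V3→V4): just /l/ — single C goes to the following onset.
/u…e/ gap (V4→V5): just /r/ — single C goes to the following onset.
Syllabification: ku.tunv.ra.lu.ret.
Mapping each syllable to C/V: /ku/ → CV, /tunv/ → CVCC, /ra/ → CV, /lu/ → CV, /ret/ → CVC.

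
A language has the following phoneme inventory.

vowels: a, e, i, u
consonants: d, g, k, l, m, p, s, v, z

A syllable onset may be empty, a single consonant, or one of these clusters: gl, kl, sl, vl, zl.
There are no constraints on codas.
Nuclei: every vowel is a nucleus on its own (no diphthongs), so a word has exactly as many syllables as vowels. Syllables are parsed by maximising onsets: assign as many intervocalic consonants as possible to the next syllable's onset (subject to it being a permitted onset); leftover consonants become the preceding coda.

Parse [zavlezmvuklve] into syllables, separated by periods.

Nuclei (vowels): a, e, u, e → 4 syllables.
σ1/σ2 boundary: /vl/ is a licit onset in full, so it all attaches to the next syllable.
σ2/σ3 boundary: cluster /zmv/ — the longest permitted-onset suffix is /v/; onset = /v/, preceding coda = /zm/.
σ3/σ4 boundary: /klv/ splits as /kl/ + /v/ (/v/ is the longest suffix that is a licit onset).

za.vlezm.vukl.ve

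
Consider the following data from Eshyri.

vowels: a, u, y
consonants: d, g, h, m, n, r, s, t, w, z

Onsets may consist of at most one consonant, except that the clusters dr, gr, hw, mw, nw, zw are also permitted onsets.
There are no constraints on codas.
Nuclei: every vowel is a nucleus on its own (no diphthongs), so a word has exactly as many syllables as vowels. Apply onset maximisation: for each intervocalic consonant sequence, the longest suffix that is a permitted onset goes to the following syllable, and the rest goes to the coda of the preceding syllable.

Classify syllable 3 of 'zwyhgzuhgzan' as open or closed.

closed

Vowels present: y, u, a; each is a nucleus, giving 3 syllables.
/y…u/ gap (V1→V2): /hgz/ splits as /hg/ + /z/ (/z/ is the longest suffix that is a licit onset).
/u…a/ gap (V2→V3): /hgz/ — longest licit onset from the right is /z/, leaving /hg/ as coda.
Syllabification: zwyhg.zuhg.zan.
Syllable 3 is /zan/ with coda /n/, so it is closed.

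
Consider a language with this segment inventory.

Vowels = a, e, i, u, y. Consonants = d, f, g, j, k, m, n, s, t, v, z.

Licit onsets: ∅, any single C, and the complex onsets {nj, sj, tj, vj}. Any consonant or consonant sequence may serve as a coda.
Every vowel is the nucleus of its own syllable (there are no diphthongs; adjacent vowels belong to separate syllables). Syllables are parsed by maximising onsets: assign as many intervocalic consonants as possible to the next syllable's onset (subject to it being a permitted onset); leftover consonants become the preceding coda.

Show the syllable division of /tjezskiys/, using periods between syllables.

tjezs.ki.ys

The vowels are e, i, y — 3 nuclei, so 3 syllables.
σ1/σ2 boundary: /zsk/ splits as /zs/ + /k/ (/k/ is the longest suffix that is a licit onset).
σ2/σ3 boundary: no consonants, so the boundary falls immediately after /i/.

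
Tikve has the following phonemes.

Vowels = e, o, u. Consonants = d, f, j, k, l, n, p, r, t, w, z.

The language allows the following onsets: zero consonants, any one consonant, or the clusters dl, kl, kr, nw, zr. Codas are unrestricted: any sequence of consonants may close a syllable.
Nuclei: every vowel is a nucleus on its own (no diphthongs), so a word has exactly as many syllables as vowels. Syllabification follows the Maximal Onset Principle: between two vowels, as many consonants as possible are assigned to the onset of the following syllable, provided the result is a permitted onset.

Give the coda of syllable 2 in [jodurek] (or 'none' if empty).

none

Vowels present: o, u, e; each is a nucleus, giving 3 syllables.
/o…u/ gap (V1→V2): just /d/ — single C goes to the following onset.
/u…e/ gap (V2→V3): /r/ → onset of the next syllable (single consonants are always licit onsets).
Syllabification: jo.du.rek.
Syllable 2 is /du/: onset /d/, nucleus /u/, coda ∅.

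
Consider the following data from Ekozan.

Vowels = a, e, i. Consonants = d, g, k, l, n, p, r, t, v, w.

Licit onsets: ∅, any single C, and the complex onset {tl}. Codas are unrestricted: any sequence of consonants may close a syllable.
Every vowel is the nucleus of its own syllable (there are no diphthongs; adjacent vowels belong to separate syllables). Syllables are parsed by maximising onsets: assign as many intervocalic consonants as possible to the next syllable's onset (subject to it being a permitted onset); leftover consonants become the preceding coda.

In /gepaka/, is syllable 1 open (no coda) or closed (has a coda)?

Nuclei (vowels): e, a, a → 3 syllables.
σ1/σ2 boundary: just /p/ — single C goes to the following onset.
σ2/σ3 boundary: just /k/ — single C goes to the following onset.
Putting it together: ge.pa.ka.
Syllable 1 is /ge/; it ends in its nucleus with no coda, so it is open.

open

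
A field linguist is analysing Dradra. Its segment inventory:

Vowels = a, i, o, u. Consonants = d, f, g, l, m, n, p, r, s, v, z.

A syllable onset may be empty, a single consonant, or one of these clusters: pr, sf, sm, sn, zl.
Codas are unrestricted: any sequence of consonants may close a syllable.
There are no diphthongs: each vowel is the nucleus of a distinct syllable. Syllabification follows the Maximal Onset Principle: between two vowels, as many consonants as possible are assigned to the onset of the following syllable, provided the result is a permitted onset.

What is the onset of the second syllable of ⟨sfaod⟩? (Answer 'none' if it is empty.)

none

Vowels present: a, o; each is a nucleus, giving 2 syllables.
V1 /a/ – V2 /o/: no consonants, so the boundary falls immediately after /a/.
Syllabification: sfa.od.
Syllable 2 is /od/: onset ∅, nucleus /o/, coda /d/.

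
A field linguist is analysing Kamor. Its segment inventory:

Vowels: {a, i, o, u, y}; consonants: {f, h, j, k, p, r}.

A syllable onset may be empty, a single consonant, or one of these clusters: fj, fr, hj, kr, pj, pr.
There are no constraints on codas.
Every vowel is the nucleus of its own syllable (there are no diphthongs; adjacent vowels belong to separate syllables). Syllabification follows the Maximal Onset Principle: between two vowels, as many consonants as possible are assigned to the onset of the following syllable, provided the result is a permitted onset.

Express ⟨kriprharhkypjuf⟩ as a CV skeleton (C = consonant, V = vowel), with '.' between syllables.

CCVCC.CVCC.CV.CCVC

Vowels present: i, a, y, u; each is a nucleus, giving 4 syllables.
σ1/σ2 boundary: /prh/ — longest licit onset from the right is /h/, leaving /pr/ as coda.
σ2/σ3 boundary: cluster /rhk/ — the longest permitted-onset suffix is /k/; onset = /k/, preceding coda = /rh/.
σ3/σ4 boundary: cluster /pj/ — /pj/ is itself a permitted onset, so the whole cluster goes right; preceding coda = ∅.
Result: kripr.harh.ky.pjuf.
Mapping each syllable to C/V: /kripr/ → CCVCC, /harh/ → CVCC, /ky/ → CV, /pjuf/ → CCVC.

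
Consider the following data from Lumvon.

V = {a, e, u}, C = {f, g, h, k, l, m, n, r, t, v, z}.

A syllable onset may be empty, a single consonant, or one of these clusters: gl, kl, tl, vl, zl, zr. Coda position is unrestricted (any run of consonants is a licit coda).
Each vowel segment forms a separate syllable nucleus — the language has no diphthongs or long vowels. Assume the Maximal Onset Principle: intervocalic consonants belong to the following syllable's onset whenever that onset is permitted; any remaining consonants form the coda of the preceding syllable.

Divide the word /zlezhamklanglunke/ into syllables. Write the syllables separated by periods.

The vowels are e, a, a, u, e — 5 nuclei, so 5 syllables.
/e…a/ gap (V1→V2): /zh/ — longest licit onset from the right is /h/, leaving /z/ as coda.
/a…a/ gap (V2→V3): /mkl/ splits as /m/ + /kl/ (/kl/ is the longest suffix that is a licit onset).
/a…u/ gap (V3→V4): /ngl/; trying suffixes from longest down, /gl/ is the first permitted one, so coda /n/ | onset /gl/.
/u…e/ gap (V4→V5): /nk/ — longest licit onset from the right is /k/, leaving /n/ as coda.

zlez.ham.klan.glun.ke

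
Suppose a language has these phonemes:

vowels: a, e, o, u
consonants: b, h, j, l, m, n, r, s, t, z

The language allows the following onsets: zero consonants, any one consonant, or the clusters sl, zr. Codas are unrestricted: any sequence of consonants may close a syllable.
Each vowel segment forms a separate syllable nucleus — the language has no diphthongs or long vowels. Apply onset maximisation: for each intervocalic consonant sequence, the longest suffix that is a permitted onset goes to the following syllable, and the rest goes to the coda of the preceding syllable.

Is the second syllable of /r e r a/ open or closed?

Vowels present: e, a; each is a nucleus, giving 2 syllables.
/e…a/ gap (V1→V2): just /r/ — single C goes to the following onset.
Putting it together: re.ra.
Syllable 2 is /ra/; it ends in its nucleus with no coda, so it is open.

open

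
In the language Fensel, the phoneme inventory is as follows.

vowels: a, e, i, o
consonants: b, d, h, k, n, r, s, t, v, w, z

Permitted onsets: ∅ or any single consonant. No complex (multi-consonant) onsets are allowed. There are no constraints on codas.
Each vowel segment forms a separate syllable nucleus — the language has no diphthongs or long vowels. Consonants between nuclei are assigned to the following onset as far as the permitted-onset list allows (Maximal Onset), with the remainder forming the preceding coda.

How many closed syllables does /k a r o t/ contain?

Vowels present: a, o; each is a nucleus, giving 2 syllables.
/a…o/ gap (V1→V2): /r/ is a single consonant, so it becomes the next onset.
So the parse is ka.rot.
Classifying each syllable: /ka/ (open), /rot/ (closed).
Closed syllables: 1.

1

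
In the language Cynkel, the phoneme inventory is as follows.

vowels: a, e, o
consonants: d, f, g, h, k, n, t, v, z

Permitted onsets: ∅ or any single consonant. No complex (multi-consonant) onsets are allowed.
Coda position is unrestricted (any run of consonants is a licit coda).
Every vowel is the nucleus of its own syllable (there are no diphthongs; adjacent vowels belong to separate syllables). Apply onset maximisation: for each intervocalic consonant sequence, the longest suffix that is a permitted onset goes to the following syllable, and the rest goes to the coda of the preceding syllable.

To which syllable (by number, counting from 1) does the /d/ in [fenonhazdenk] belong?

4

Vowels present: e, o, a, e; each is a nucleus, giving 4 syllables.
σ1/σ2 boundary: /n/ → onset of the next syllable (single consonants are always licit onsets).
σ2/σ3 boundary: /nh/; trying suffixes from longest down, /h/ is the first permitted one, so coda /n/ | onset /h/.
σ3/σ4 boundary: cluster /zd/ — the longest permitted-onset suffix is /d/; onset = /d/, preceding coda = /z/.
Putting it together: fe.non.haz.denk.
The /d/ is in the onset of syllable 4 (/denk/).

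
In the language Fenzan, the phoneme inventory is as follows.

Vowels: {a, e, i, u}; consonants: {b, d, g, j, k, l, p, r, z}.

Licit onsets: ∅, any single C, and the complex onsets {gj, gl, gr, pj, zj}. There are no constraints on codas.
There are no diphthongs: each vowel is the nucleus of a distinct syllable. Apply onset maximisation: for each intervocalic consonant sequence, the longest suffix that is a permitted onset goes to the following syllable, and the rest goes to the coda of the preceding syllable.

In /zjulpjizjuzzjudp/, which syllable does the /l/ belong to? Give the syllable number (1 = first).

1

The vowels are u, i, u, u — 4 nuclei, so 4 syllables.
σ1/σ2 boundary: cluster /lpj/ — the longest permitted-onset suffix is /pj/; onset = /pj/, preceding coda = /l/.
σ2/σ3 boundary: /zj/ — entire cluster is a permitted onset → onset /zj/, coda ∅.
σ3/σ4 boundary: cluster /zzj/ — the longest permitted-onset suffix is /zj/; onset = /zj/, preceding coda = /z/.
Syllabification: zjul.pji.zjuz.zjudp.
The /l/ is in the coda of syllable 1 (/zjul/).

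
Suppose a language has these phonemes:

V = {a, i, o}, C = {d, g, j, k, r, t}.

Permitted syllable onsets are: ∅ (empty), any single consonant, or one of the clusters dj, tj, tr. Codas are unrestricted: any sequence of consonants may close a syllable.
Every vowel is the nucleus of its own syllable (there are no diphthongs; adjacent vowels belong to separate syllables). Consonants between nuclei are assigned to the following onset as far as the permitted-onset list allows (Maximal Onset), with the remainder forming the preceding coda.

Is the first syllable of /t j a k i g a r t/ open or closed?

open

Nuclei (vowels): a, i, a → 3 syllables.
/a…i/ gap (V1→V2): /k/ → onset of the next syllable (single consonants are always licit onsets).
/i…a/ gap (V2→V3): /g/ is a single consonant, so it becomes the next onset.
Syllabification: tja.ki.gart.
Syllable 1 is /tja/; it ends in its nucleus with no coda, so it is open.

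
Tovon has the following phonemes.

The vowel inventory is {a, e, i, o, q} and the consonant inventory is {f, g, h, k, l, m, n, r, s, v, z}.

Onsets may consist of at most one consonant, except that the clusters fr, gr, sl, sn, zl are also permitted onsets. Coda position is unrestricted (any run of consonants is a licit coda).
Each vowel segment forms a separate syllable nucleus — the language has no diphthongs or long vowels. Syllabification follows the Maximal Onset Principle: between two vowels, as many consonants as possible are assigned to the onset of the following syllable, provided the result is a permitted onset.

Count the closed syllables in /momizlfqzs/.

Vowels present: o, i, q; each is a nucleus, giving 3 syllables.
σ1/σ2 boundary: /m/ → onset of the next syllable (single consonants are always licit onsets).
σ2/σ3 boundary: cluster /zlf/ — the longest permitted-onset suffix is /f/; onset = /f/, preceding coda = /zl/.
So the parse is mo.mizl.fqzs.
Classifying each syllable: /mo/ (open), /mizl/ (closed), /fqzs/ (closed).
Closed syllables: 2.

2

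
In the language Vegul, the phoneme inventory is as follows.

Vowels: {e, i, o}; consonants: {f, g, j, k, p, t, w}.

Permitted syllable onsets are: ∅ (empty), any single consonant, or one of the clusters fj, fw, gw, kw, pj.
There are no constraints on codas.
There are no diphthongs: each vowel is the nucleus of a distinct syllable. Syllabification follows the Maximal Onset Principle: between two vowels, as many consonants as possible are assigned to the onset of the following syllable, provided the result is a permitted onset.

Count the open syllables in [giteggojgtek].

Vowels present: i, e, o, e; each is a nucleus, giving 4 syllables.
V1 /i/ – V2 /e/: /t/ → onset of the next syllable (single consonants are always licit onsets).
V2 /e/ – V3 /o/: /gg/ — longest licit onset from the right is /g/, leaving /g/ as coda.
V3 /o/ – V4 /e/: cluster /jgt/ — the longest permitted-onset suffix is /t/; onset = /t/, preceding coda = /jg/.
Result: gi.teg.gojg.tek.
Classifying each syllable: /gi/ (open), /teg/ (closed), /gojg/ (closed), /tek/ (closed).
Open syllables: 1.

1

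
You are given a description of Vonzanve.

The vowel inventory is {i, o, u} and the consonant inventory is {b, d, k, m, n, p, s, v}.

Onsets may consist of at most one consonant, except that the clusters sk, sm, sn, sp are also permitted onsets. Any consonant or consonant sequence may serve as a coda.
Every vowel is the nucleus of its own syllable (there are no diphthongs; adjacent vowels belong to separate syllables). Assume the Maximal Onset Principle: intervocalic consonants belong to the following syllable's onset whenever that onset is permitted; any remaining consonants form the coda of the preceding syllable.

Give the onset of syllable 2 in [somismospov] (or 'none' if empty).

m

Vowels present: o, i, o, o; each is a nucleus, giving 4 syllables.
σ1/σ2 boundary: just /m/ — single C goes to the following onset.
σ2/σ3 boundary: /sm/ — entire cluster is a permitted onset → onset /sm/, coda ∅.
σ3/σ4 boundary: cluster /sp/ — /sp/ is itself a permitted onset, so the whole cluster goes right; preceding coda = ∅.
Syllabification: so.mi.smo.spov.
Syllable 2 is /mi/: onset /m/, nucleus /i/, coda ∅.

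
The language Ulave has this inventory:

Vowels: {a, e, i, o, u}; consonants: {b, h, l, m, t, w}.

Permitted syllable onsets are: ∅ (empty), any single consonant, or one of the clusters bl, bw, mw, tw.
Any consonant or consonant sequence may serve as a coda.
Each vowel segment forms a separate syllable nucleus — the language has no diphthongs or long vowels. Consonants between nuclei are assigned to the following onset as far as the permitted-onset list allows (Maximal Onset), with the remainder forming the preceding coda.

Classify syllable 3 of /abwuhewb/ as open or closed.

Vowels present: a, u, e; each is a nucleus, giving 3 syllables.
V1 /a/ – V2 /u/: cluster /bw/ — /bw/ is itself a permitted onset, so the whole cluster goes right; preceding coda = ∅.
V2 /u/ – V3 /e/: just /h/ — single C goes to the following onset.
Syllabification: a.bwu.hewb.
Syllable 3 is /hewb/ with coda /wb/, so it is closed.

closed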